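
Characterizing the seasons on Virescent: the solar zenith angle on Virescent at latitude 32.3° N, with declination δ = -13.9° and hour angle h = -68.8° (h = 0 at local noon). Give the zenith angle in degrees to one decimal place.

cos θ_z = sin φ sin δ + cos φ cos δ cos h = -0.128366 + 0.296716 = 0.168350.
θ_z = arccos(0.168350) = 80.3°.

θ_z = 80.3°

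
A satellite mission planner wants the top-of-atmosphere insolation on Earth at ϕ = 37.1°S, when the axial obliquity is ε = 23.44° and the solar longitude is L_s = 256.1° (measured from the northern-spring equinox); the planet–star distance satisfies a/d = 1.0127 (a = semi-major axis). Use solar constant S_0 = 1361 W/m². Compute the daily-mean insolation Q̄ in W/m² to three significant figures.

Solar declination: sin δ = sin ε · sin L_s = sin 23.44° × sin 256.1° = -0.38614, so δ = -22.715°.
cos h₀ = −tan(-37.1°) tan(-22.715°) = -0.3166, h₀ = 1.8929 rad.
Bracket: h₀ sin ϕ sin δ + cos ϕ cos δ sin h₀ = 1.8929×-0.60321×-0.38614 + 0.79758×0.92244×0.94856 = 0.440901 + 0.697874 = 1.138775.
Inverse-square distance factor (a/d)² = 1.0127² = 1.025561.
Q̄ = (S_0/π) × 1.025561 × [bracket] = (1361/π) × 1.025561 × 1.138775 = 506.0 W/m².

Q̄ ≈ 506 W/m²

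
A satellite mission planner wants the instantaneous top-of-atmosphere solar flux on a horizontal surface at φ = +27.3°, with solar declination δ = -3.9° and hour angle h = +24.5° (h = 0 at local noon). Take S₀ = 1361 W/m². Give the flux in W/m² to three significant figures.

1.06e+03 W/m²

cos θ_z = sin φ sin δ + cos φ cos δ cos h = -0.031195 + 0.806735 = 0.775540.
Flux = S₀ · cos θ_z = 1361 × 0.775540 = 1056 W/m².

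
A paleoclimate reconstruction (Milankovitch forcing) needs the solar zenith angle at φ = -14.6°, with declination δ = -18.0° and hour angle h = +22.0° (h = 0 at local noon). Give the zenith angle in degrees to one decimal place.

cos θ_z = sin φ sin δ + cos φ cos δ cos h = 0.077894 + 0.853330 = 0.931224.
θ_z = arccos(0.931224) = 21.4°.

θ_z = 21.4°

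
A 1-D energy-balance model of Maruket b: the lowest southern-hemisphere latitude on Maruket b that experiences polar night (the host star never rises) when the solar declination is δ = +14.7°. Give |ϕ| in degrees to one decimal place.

|ϕ| = 75.3°

Polar night requires cos h₀ = −tan ϕ tan δ ≥ 1, i.e. tan ϕ tan δ ≤ −1.
The boundary is |tan ϕ| · |tan δ| = 1, so |ϕ| = 90° − |δ| = 90° − 14.7° = 75.3° in the southern hemisphere.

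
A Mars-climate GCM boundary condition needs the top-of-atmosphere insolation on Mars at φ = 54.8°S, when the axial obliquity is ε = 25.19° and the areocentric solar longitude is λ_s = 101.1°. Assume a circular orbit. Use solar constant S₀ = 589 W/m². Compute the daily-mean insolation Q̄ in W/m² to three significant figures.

Q̄ ≈ 19.4 W/m²

sin δ = sin 25.19° × sin 101.1° = 0.41766, so δ = +24.687°.
cos H₀ = −tan(-54.8°) tan(+24.687°) = 0.6516, H₀ = 0.8611 rad.
Bracket: H₀ sin φ sin δ + cos φ cos δ sin H₀ = 0.8611×-0.81714×0.41766 + 0.57643×0.90860×0.75854 = -0.293882 + 0.397281 = 0.103399.
Q̄ = (S₀/π) × [bracket] = (589/π) × 0.103399 = 19.39 W/m².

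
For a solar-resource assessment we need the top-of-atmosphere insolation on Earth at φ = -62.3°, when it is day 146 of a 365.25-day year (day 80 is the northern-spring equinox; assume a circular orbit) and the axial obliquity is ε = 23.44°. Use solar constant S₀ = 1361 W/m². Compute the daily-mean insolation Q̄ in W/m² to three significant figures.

Q̄ ≈ 24.3 W/m²

Solar longitude: λ_s = 360° × (146 − 80)/365.25 = 65.051°.
sin δ = sin 23.44° × sin 65.051° = 0.36067, so δ = +21.141°.
cos H₀ = −tan(-62.3°) tan(+21.141°) = 0.7365, H₀ = 0.7428 rad.
Bracket: H₀ sin φ sin δ + cos φ cos δ sin H₀ = 0.7428×-0.88539×0.36067 + 0.46484×0.93269×0.67639 = -0.237201 + 0.293250 = 0.056049.
Q̄ = (S₀/π) × [bracket] = (1361/π) × 0.056049 = 24.28 W/m².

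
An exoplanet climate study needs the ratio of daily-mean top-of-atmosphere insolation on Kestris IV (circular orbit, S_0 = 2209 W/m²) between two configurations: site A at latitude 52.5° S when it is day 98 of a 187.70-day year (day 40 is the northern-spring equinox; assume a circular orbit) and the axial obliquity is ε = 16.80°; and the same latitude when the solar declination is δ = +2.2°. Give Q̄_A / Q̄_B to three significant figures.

Q̄_A / Q̄_B ≈ 0.517

— Configuration A (ϕ=-52.5°):
Solar longitude: L_s = 360° × (98 − 40)/187.70 = 111.241°.
sin δ = sin 16.80° × sin 111.241° = 0.26940, so δ = +15.628°.
cos h₀ = −tan(-52.5°) tan(+15.628°) = 0.3646, h₀ = 1.1976 rad.
Bracket: h₀ sin ϕ sin δ + cos ϕ cos δ sin h₀ = 1.1976×-0.79335×0.26940 + 0.60876×0.96303×0.93118 = -0.255961 + 0.545908 = 0.289947.
Q̄ = (S_0/π) × [bracket] = (2209/π) × 0.289947 = 203.88 W/m².
— Configuration B (ϕ=-52.5°):
cos h₀ = −tan(-52.5°) tan(+2.200°) = 0.0501, h₀ = 1.5207 rad.
Bracket: h₀ sin ϕ sin δ + cos ϕ cos δ sin h₀ = 1.5207×-0.79335×0.03839 + 0.60876×0.99926×0.99875 = -0.046316 + 0.607549 = 0.561233.
Q̄ = (S_0/π) × [bracket] = (2209/π) × 0.561233 = 394.63 W/m².
Ratio Q̄_A / Q̄_B = 203.88 / 394.63 = 0.5166.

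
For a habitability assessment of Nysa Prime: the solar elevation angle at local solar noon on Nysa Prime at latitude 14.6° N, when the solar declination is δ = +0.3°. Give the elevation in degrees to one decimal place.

At local noon the hour angle is zero, so the zenith angle equals |φ − δ| = |+14.6° − (+0.300°)| = 14.300°.
Elevation = 90° − 14.300° = 75.7°.

75.7°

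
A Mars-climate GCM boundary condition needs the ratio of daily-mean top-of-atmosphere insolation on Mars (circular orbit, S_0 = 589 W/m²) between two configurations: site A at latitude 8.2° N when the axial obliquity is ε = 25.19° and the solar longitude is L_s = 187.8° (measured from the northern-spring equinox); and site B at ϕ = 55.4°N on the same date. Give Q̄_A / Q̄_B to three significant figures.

Q̄_A / Q̄_B ≈ 1.97

— Configuration A (ϕ=+8.2°):
Solar declination: sin δ = sin ε · sin L_s = sin 25.19° × sin 187.8° = -0.05776, so δ = -3.311°.
cos h₀ = −tan(+8.2°) tan(-3.311°) = 0.0083, h₀ = 1.5625 rad.
Bracket: h₀ sin ϕ sin δ + cos ϕ cos δ sin h₀ = 1.5625×0.14263×-0.05776 + 0.98978×0.99833×0.99997 = -0.012872 + 0.988097 = 0.975225.
Q̄ = (S_0/π) × [bracket] = (589/π) × 0.975225 = 182.84 W/m².
— Configuration B (ϕ=+55.4°):
cos h₀ = −tan(+55.4°) tan(-3.311°) = 0.0839, h₀ = 1.4868 rad.
Bracket: h₀ sin ϕ sin δ + cos ϕ cos δ sin h₀ = 1.4868×0.82314×-0.05776 + 0.56784×0.99833×0.99648 = -0.070689 + 0.564896 = 0.494207.
Q̄ = (S_0/π) × [bracket] = (589/π) × 0.494207 = 92.656 W/m².
Ratio Q̄_A / Q̄_B = 182.84 / 92.656 = 1.973.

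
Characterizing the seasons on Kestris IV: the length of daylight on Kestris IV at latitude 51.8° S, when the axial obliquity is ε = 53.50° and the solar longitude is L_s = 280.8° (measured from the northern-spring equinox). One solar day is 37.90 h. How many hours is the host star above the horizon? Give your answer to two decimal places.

37.90 h

Solar declination: sin δ = sin ε · sin L_s = sin 53.50° × sin 280.8° = -0.78962, so δ = -52.150°.
Sunrise equation: cos h₀ = −tan ϕ · tan δ = -1.6353 ≤ −1, so the host star never sets (polar day) and h₀ = π.
Daylight = 2h₀/(2π) × 37.90 h = (3.1416/π) × 37.90 = 37.90 h.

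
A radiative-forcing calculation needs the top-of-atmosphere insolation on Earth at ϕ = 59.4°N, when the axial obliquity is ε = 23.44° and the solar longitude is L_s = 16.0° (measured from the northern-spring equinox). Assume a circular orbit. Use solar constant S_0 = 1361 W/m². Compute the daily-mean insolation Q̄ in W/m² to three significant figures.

Q̄ ≈ 287 W/m²

Solar declination: sin δ = sin ε · sin L_s = sin 23.44° × sin 16.0° = 0.10965, so δ = +6.295°.
cos h₀ = −tan(+59.4°) tan(+6.295°) = -0.1865, h₀ = 1.7584 rad.
Bracket: h₀ sin ϕ sin δ + cos ϕ cos δ sin h₀ = 1.7584×0.86074×0.10965 + 0.50904×0.99397×0.98245 = 0.165958 + 0.497091 = 0.663049.
Q̄ = (S_0/π) × [bracket] = (1361/π) × 0.663049 = 287.2 W/m².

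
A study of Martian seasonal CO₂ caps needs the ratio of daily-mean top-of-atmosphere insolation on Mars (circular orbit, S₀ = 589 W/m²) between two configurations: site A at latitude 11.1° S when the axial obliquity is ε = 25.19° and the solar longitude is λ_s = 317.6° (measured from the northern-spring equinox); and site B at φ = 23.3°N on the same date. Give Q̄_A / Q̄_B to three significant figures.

Q̄_A / Q̄_B ≈ 1.45

— Configuration A (φ=-11.1°):
Solar declination: sin δ = sin ε · sin λ_s = sin 25.19° × sin 317.6° = -0.28700, so δ = -16.678°.
cos H₀ = −tan(-11.1°) tan(-16.678°) = -0.0588, H₀ = 1.6296 rad.
Bracket: H₀ sin φ sin δ + cos φ cos δ sin H₀ = 1.6296×-0.19252×-0.28700 + 0.98129×0.95793×0.99827 = 0.090041 + 0.938381 = 1.028422.
Q̄ = (S₀/π) × [bracket] = (589/π) × 1.028422 = 192.81 W/m².
— Configuration B (φ=+23.3°):
cos H₀ = −tan(+23.3°) tan(-16.678°) = 0.1290, H₀ = 1.4414 rad.
Bracket: H₀ sin φ sin δ + cos φ cos δ sin H₀ = 1.4414×0.39555×-0.28700 + 0.91845×0.95793×0.99164 = -0.163632 + 0.872456 = 0.708824.
Q̄ = (S₀/π) × [bracket] = (589/π) × 0.708824 = 132.89 W/m².
Ratio Q̄_A / Q̄_B = 192.81 / 132.89 = 1.451.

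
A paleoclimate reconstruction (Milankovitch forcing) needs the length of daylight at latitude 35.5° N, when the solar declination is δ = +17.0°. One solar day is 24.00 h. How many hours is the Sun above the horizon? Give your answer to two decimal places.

cos H₀ = −tan φ · tan δ = −tan(+35.5°) × tan(+17.000°) = -0.2181, so H₀ = 1.7906 rad = 102.60°.
Daylight = 2H₀/(2π) × 24.00 h = (1.7906/π) × 24.00 = 13.68 h.

13.68 h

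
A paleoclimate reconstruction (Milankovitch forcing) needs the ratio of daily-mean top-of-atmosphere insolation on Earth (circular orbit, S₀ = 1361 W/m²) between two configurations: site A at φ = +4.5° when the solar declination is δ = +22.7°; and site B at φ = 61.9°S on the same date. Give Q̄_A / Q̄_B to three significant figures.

— Configuration A (φ=+4.5°):
cos H₀ = −tan(+4.5°) tan(+22.700°) = -0.0329, H₀ = 1.6037 rad.
Bracket: H₀ sin φ sin δ + cos φ cos δ sin H₀ = 1.6037×0.07846×0.38591 + 0.99692×0.92254×0.99946 = 0.048558 + 0.919202 = 0.967760.
Q̄ = (S₀/π) × [bracket] = (1361/π) × 0.967760 = 419.25 W/m².
— Configuration B (φ=-61.9°):
cos H₀ = −tan(-61.9°) tan(+22.700°) = 0.7834, H₀ = 0.6706 rad.
Bracket: H₀ sin φ sin δ + cos φ cos δ sin H₀ = 0.6706×-0.88213×0.38591 + 0.47101×0.92254×0.62149 = -0.228288 + 0.270053 = 0.041765.
Q̄ = (S₀/π) × [bracket] = (1361/π) × 0.041765 = 18.093 W/m².
Ratio Q̄_A / Q̄_B = 419.25 / 18.093 = 23.17.

Q̄_A / Q̄_B ≈ 23.2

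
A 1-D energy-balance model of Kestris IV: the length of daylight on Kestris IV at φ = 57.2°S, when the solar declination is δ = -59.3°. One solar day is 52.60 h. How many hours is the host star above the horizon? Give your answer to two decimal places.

Sunrise equation: cos H₀ = −tan φ · tan δ = -2.6134 ≤ −1, so the host star never sets (polar day) and H₀ = π.
Daylight = 2H₀/(2π) × 52.60 h = (3.1416/π) × 52.60 = 52.60 h.

52.60 h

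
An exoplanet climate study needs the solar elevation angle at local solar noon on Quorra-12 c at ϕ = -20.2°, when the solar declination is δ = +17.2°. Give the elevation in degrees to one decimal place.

52.6°

At local noon the hour angle is zero, so the zenith angle equals |ϕ − δ| = |-20.2° − (+17.200°)| = 37.400°.
Elevation = 90° − 37.400° = 52.6°.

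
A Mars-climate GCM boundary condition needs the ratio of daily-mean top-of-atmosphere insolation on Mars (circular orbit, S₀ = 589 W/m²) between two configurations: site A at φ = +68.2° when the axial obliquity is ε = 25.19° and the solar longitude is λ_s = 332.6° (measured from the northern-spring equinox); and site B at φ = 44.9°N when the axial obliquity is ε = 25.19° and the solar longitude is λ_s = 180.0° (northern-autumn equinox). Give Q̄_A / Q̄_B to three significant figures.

Q̄_A / Q̄_B ≈ 0.176

— Configuration A (φ=+68.2°):
Solar declination: sin δ = sin ε · sin λ_s = sin 25.19° × sin 332.6° = -0.19587, so δ = -11.296°.
cos H₀ = −tan(+68.2°) tan(-11.296°) = 0.4994, H₀ = 1.0479 rad.
Bracket: H₀ sin φ sin δ + cos φ cos δ sin H₀ = 1.0479×0.92849×-0.19587 + 0.37137×0.98063×0.86638 = -0.190575 + 0.315515 = 0.124940.
Q̄ = (S₀/π) × [bracket] = (589/π) × 0.124940 = 23.424 W/m².
— Configuration B (φ=+44.9°):
Solar declination: sin δ = sin ε · sin λ_s = sin 25.19° × sin 180.0° = 0.00000, so δ = +0.000°.
cos H₀ = −tan(+44.9°) tan(+0.000°) = -0.0000, H₀ = 1.5708 rad.
Bracket: H₀ sin φ sin δ + cos φ cos δ sin H₀ = 1.5708×0.70587×0.00000 + 0.70834×1.00000×1.00000 = 0.000000 + 0.708340 = 0.708340.
Q̄ = (S₀/π) × [bracket] = (589/π) × 0.708340 = 132.80 W/m².
Ratio Q̄_A / Q̄_B = 23.424 / 132.80 = 0.1764.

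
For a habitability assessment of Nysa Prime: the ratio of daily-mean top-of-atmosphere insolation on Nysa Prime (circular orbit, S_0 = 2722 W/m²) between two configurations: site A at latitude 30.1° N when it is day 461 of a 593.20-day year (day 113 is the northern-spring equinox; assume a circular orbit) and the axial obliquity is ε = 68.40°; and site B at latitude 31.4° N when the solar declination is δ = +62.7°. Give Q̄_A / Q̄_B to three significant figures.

— Configuration A (ϕ=+30.1°):
Solar longitude: L_s = 360° × (461 − 113)/593.20 = 211.194°.
sin δ = sin 68.40° × sin 211.194° = -0.48156, so δ = -28.787°.
cos h₀ = −tan(+30.1°) tan(-28.787°) = 0.3185, h₀ = 1.2466 rad.
Bracket: h₀ sin ϕ sin δ + cos ϕ cos δ sin h₀ = 1.2466×0.50151×-0.48156 + 0.86515×0.87641×0.94792 = -0.301063 + 0.718738 = 0.417675.
Q̄ = (S_0/π) × [bracket] = (2722/π) × 0.417675 = 361.89 W/m².
— Configuration B (ϕ=+31.4°):
cos h₀ = −tan(+31.4°) tan(+62.700°) = -1.1826 ≤ −1 ⇒ polar day, h₀ = π.
Bracket: h₀ sin ϕ sin δ + cos ϕ cos δ sin h₀ = 3.1416×0.52101×0.88862 + 0.85355×0.45865×0.00000 = 1.454498 + 0.000000 = 1.454498.
Q̄ = (S_0/π) × [bracket] = (2722/π) × 1.454498 = 1260.2 W/m².
Ratio Q̄_A / Q̄_B = 361.89 / 1260.2 = 0.2872.

Q̄_A / Q̄_B ≈ 0.287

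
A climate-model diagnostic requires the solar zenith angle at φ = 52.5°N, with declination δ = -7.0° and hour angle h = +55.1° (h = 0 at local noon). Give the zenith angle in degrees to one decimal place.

θ_z = 75.6°

cos θ_z = sin φ sin δ + cos φ cos δ cos h = -0.096685 + 0.345704 = 0.249019.
θ_z = arccos(0.249019) = 75.6°.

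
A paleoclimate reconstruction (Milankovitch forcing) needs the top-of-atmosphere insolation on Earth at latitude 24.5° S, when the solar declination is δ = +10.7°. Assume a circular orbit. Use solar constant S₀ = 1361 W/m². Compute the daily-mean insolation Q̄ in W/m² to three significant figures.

Q̄ ≈ 336 W/m²

cos H₀ = −tan(-24.5°) tan(+10.700°) = 0.0861, H₀ = 1.4846 rad.
Bracket: H₀ sin φ sin δ + cos φ cos δ sin H₀ = 1.4846×-0.41469×0.18567 + 0.90996×0.98261×0.99629 = -0.114308 + 0.890819 = 0.776511.
Q̄ = (S₀/π) × [bracket] = (1361/π) × 0.776511 = 336.4 W/m².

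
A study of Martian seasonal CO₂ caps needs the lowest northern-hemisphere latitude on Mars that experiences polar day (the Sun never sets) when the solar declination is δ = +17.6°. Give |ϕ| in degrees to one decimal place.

Polar day requires cos h₀ = −tan ϕ tan δ ≤ −1, i.e. tan ϕ tan δ ≥ 1.
The boundary is |tan ϕ| · |tan δ| = 1, so |ϕ| = 90° − |δ| = 90° − 17.6° = 72.4° in the northern hemisphere.

|ϕ| = 72.4°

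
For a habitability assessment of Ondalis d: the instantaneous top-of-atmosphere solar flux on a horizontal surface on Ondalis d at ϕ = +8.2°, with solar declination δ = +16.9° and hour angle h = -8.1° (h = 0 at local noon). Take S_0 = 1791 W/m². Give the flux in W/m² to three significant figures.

cos θ_z = sin ϕ sin δ + cos ϕ cos δ cos h = 0.041463 + 0.937583 = 0.979046.
Flux = S_0 · cos θ_z = 1791 × 0.979046 = 1753 W/m².

1.75e+03 W/m²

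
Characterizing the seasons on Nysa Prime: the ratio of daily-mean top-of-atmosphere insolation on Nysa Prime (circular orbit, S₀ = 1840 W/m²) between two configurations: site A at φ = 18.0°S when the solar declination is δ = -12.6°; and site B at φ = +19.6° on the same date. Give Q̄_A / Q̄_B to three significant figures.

Q̄_A / Q̄_B ≈ 1.28

— Configuration A (φ=-18.0°):
cos H₀ = −tan(-18.0°) tan(-12.600°) = -0.0726, H₀ = 1.6435 rad.
Bracket: H₀ sin φ sin δ + cos φ cos δ sin H₀ = 1.6435×-0.30902×-0.21814 + 0.95106×0.97592×0.99736 = 0.110788 + 0.925708 = 1.036496.
Q̄ = (S₀/π) × [bracket] = (1840/π) × 1.036496 = 607.07 W/m².
— Configuration B (φ=+19.6°):
cos H₀ = −tan(+19.6°) tan(-12.600°) = 0.0796, H₀ = 1.4911 rad.
Bracket: H₀ sin φ sin δ + cos φ cos δ sin H₀ = 1.4911×0.33545×-0.21814 + 0.94206×0.97592×0.99683 = -0.109111 + 0.916461 = 0.807350.
Q̄ = (S₀/π) × [bracket] = (1840/π) × 0.807350 = 472.86 W/m².
Ratio Q̄_A / Q̄_B = 607.07 / 472.86 = 1.284.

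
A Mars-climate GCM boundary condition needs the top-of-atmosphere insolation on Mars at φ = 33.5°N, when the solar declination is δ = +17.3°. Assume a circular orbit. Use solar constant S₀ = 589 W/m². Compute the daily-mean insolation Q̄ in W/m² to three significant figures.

Q̄ ≈ 201 W/m²

cos H₀ = −tan(+33.5°) tan(+17.300°) = -0.2062, H₀ = 1.7784 rad.
Bracket: H₀ sin φ sin δ + cos φ cos δ sin H₀ = 1.7784×0.55194×0.29737 + 0.83389×0.95476×0.97852 = 0.291889 + 0.779063 = 1.070952.
Q̄ = (S₀/π) × [bracket] = (589/π) × 1.070952 = 200.8 W/m².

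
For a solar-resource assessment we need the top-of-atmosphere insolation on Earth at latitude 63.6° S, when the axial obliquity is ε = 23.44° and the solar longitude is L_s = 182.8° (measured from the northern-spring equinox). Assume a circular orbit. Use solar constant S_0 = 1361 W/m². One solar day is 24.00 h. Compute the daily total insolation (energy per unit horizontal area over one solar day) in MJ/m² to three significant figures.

Solar declination: sin δ = sin ε · sin L_s = sin 23.44° × sin 182.8° = -0.01943, so δ = -1.113°.
cos h₀ = −tan(-63.6°) tan(-1.113°) = -0.0392, h₀ = 1.6100 rad.
Bracket: h₀ sin ϕ sin δ + cos ϕ cos δ sin h₀ = 1.6100×-0.89571×-0.01943 + 0.44464×0.99981×0.99923 = 0.028020 + 0.444213 = 0.472233.
Q̄ = (S_0/π) × [bracket] = (1361/π) × 0.472233 = 204.58 W/m².
Daily total = Q̄ × 24.00 h × 3600 s/h = 204.58 × 24.00 × 3600 / 10⁶ = 17.68 MJ/m².

17.7 MJ/m²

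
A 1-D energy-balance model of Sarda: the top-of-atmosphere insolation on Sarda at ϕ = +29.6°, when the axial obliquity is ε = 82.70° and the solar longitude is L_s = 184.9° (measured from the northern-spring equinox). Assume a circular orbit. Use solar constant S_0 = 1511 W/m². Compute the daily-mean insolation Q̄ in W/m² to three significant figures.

Q̄ ≈ 386 W/m²

Solar declination: sin δ = sin ε · sin L_s = sin 82.70° × sin 184.9° = -0.08472, so δ = -4.860°.
cos h₀ = −tan(+29.6°) tan(-4.860°) = 0.0483, h₀ = 1.5225 rad.
Bracket: h₀ sin ϕ sin δ + cos ϕ cos δ sin h₀ = 1.5225×0.49394×-0.08472 + 0.86949×0.99640×0.99883 = -0.063711 + 0.865346 = 0.801635.
Q̄ = (S_0/π) × [bracket] = (1511/π) × 0.801635 = 385.6 W/m².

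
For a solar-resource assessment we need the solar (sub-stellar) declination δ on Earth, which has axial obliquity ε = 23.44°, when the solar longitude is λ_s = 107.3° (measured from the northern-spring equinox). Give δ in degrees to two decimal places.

sin δ = sin ε · sin λ_s = sin 23.44° × sin 107.3° = 0.379793.
δ = arcsin(0.379793) = +22.32°.

δ = +22.32°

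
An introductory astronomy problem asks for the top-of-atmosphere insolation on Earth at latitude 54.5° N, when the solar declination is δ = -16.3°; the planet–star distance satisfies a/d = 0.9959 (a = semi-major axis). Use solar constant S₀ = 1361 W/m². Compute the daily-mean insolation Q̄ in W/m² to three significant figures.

Q̄ ≈ 106 W/m²

cos H₀ = −tan(+54.5°) tan(-16.300°) = 0.4100, H₀ = 1.1484 rad.
Bracket: H₀ sin φ sin δ + cos φ cos δ sin H₀ = 1.1484×0.81412×-0.28067 + 0.58070×0.95981×0.91210 = -0.262408 + 0.508370 = 0.245962.
Inverse-square distance factor (a/d)² = 0.9959² = 0.991817.
Q̄ = (S₀/π) × 0.991817 × [bracket] = (1361/π) × 0.991817 × 0.245962 = 105.7 W/m².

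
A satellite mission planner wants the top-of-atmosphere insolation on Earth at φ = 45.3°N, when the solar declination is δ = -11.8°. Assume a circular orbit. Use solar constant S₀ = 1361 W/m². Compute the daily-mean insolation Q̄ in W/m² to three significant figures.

cos H₀ = −tan(+45.3°) tan(-11.800°) = 0.2111, H₀ = 1.3581 rad.
Bracket: H₀ sin φ sin δ + cos φ cos δ sin H₀ = 1.3581×0.71080×-0.20450 + 0.70339×0.97887×0.97746 = -0.197412 + 0.673008 = 0.475596.
Q̄ = (S₀/π) × [bracket] = (1361/π) × 0.475596 = 206.0 W/m².

Q̄ ≈ 206 W/m²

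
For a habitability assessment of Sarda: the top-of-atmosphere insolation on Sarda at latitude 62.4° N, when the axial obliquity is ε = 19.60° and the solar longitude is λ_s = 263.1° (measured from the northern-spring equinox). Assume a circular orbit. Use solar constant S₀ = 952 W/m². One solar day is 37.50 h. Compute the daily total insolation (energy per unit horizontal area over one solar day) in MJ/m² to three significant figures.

Solar declination: sin δ = sin ε · sin λ_s = sin 19.60° × sin 263.1° = -0.33302, so δ = -19.452°.
cos H₀ = −tan(+62.4°) tan(-19.452°) = 0.6756, H₀ = 0.8291 rad.
Bracket: H₀ sin φ sin δ + cos φ cos δ sin H₀ = 0.8291×0.88620×-0.33302 + 0.46330×0.94292×0.73729 = -0.244686 + 0.322089 = 0.077403.
Q̄ = (S₀/π) × [bracket] = (952/π) × 0.077403 = 23.456 W/m².
Daily total = Q̄ × 37.50 h × 3600 s/h = 23.456 × 37.50 × 3600 / 10⁶ = 3.167 MJ/m².

3.17 MJ/m²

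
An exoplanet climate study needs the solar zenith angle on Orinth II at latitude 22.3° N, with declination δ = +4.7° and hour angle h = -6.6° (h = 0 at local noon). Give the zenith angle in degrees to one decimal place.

cos θ_z = sin ϕ sin δ + cos ϕ cos δ cos h = 0.031092 + 0.915988 = 0.947080.
θ_z = arccos(0.947080) = 18.7°.

θ_z = 18.7°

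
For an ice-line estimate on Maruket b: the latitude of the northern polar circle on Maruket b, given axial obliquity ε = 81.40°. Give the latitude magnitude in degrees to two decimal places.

8.60°

The polar circle is the lowest latitude that experiences at least one full rotation of continuous daylight at the northern-summer solstice; it lies at |φ| = 90° − ε = 90° − 81.40° = 8.60°.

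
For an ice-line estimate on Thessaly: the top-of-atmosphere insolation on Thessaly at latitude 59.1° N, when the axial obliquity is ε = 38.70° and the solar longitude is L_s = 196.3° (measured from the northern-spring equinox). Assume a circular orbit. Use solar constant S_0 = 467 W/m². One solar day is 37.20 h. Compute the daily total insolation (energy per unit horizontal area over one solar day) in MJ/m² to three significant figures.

Solar declination: sin δ = sin ε · sin L_s = sin 38.70° × sin 196.3° = -0.17548, so δ = -10.107°.
cos h₀ = −tan(+59.1°) tan(-10.107°) = 0.2978, h₀ = 1.2684 rad.
Bracket: h₀ sin ϕ sin δ + cos ϕ cos δ sin h₀ = 1.2684×0.85806×-0.17548 + 0.51354×0.98448×0.95462 = -0.190986 + 0.482627 = 0.291641.
Q̄ = (S_0/π) × [bracket] = (467/π) × 0.291641 = 43.353 W/m².
Daily total = Q̄ × 37.20 h × 3600 s/h = 43.353 × 37.20 × 3600 / 10⁶ = 5.806 MJ/m².

5.81 MJ/m²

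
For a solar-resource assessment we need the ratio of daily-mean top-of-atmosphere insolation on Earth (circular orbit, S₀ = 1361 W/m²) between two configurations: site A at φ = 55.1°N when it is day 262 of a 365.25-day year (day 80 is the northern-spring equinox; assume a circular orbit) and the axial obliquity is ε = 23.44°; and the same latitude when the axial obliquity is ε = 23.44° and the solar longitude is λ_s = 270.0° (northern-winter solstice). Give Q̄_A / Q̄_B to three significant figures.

— Configuration A (φ=+55.1°):
Solar longitude: λ_s = 360° × (262 − 80)/365.25 = 179.384°.
sin δ = sin 23.44° × sin 179.384° = 0.00428, so δ = +0.245°.
cos H₀ = −tan(+55.1°) tan(+0.245°) = -0.0061, H₀ = 1.5769 rad.
Bracket: H₀ sin φ sin δ + cos φ cos δ sin H₀ = 1.5769×0.82015×0.00428 + 0.57215×0.99999×0.99998 = 0.005535 + 0.572133 = 0.577668.
Q̄ = (S₀/π) × [bracket] = (1361/π) × 0.577668 = 250.26 W/m².
— Configuration B (φ=+55.1°):
Solar declination: sin δ = sin ε · sin λ_s = sin 23.44° × sin 270.0° = -0.39779, so δ = -23.440°.
cos H₀ = −tan(+55.1°) tan(-23.440°) = 0.6215, H₀ = 0.9001 rad.
Bracket: H₀ sin φ sin δ + cos φ cos δ sin H₀ = 0.9001×0.82015×-0.39779 + 0.57215×0.91748×0.78341 = -0.293655 + 0.411240 = 0.117585.
Q̄ = (S₀/π) × [bracket] = (1361/π) × 0.117585 = 50.940 W/m².
Ratio Q̄_A / Q̄_B = 250.26 / 50.940 = 4.913.

Q̄_A / Q̄_B ≈ 4.91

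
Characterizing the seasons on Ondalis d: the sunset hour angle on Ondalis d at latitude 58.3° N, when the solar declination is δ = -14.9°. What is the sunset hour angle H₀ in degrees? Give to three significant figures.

cos H₀ = −tan φ · tan δ = −tan(+58.3°) × tan(-14.900°) = 0.4308, so H₀ = 1.1254 rad = 64.48°.

H₀ = 64.5°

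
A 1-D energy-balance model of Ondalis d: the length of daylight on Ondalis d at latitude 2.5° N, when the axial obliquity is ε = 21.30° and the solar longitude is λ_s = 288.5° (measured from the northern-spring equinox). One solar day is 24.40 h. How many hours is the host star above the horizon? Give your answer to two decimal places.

Solar declination: sin δ = sin ε · sin λ_s = sin 21.30° × sin 288.5° = -0.34448, so δ = -20.150°.
cos H₀ = −tan φ · tan δ = −tan(+2.5°) × tan(-20.150°) = 0.0160, so H₀ = 1.5548 rad = 89.08°.
Daylight = 2H₀/(2π) × 24.40 h = (1.5548/π) × 24.40 = 12.08 h.

12.08 h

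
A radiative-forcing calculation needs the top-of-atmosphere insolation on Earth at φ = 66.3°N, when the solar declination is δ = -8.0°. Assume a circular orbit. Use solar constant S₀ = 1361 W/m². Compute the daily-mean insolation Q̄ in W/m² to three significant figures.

cos H₀ = −tan(+66.3°) tan(-8.000°) = 0.3202, H₀ = 1.2449 rad.
Bracket: H₀ sin φ sin δ + cos φ cos δ sin H₀ = 1.2449×0.91566×-0.13917 + 0.40195×0.99027×0.94736 = -0.158641 + 0.377086 = 0.218445.
Q̄ = (S₀/π) × [bracket] = (1361/π) × 0.218445 = 94.63 W/m².

Q̄ ≈ 94.6 W/m²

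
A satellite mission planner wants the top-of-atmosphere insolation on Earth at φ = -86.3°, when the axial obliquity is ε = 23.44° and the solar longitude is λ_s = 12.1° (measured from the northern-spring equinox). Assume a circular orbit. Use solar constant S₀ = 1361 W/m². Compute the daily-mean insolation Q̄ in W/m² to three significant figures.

Solar declination: sin δ = sin ε · sin λ_s = sin 23.44° × sin 12.1° = 0.08338, so δ = +4.783°.
cos H₀ = −tan(-86.3°) tan(+4.783°) = 1.2939 ≥ 1 ⇒ polar night, H₀ = 0 and Q̄ = 0.

Q̄ ≈ 0.00 W/m²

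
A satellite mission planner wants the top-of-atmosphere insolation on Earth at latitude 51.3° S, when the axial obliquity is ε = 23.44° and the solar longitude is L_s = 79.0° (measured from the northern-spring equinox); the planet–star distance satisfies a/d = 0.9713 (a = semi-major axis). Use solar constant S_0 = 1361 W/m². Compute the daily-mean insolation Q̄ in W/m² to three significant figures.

Solar declination: sin δ = sin ε · sin L_s = sin 23.44° × sin 79.0° = 0.39048, so δ = +22.984°.
cos h₀ = −tan(-51.3°) tan(+22.984°) = 0.5294, h₀ = 1.0129 rad.
Bracket: h₀ sin ϕ sin δ + cos ϕ cos δ sin h₀ = 1.0129×-0.78043×0.39048 + 0.62524×0.92061×0.84835 = -0.308673 + 0.488312 = 0.179639.
Inverse-square distance factor (a/d)² = 0.9713² = 0.943424.
Q̄ = (S_0/π) × 0.943424 × [bracket] = (1361/π) × 0.943424 × 0.179639 = 73.42 W/m².

Q̄ ≈ 73.4 W/m²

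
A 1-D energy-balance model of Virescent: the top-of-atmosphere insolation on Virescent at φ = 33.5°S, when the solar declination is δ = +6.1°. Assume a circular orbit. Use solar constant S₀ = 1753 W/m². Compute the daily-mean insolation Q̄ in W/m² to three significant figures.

cos H₀ = −tan(-33.5°) tan(+6.100°) = 0.0707, H₀ = 1.5000 rad.
Bracket: H₀ sin φ sin δ + cos φ cos δ sin H₀ = 1.5000×-0.55194×0.10626 + 0.83389×0.99434×0.99750 = -0.087974 + 0.827097 = 0.739123.
Q̄ = (S₀/π) × [bracket] = (1753/π) × 0.739123 = 412.4 W/m².

Q̄ ≈ 412 W/m²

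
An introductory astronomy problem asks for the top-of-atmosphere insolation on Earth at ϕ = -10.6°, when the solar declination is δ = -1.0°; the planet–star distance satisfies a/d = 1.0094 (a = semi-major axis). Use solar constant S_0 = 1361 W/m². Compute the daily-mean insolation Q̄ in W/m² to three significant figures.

Q̄ ≈ 436 W/m²

cos h₀ = −tan(-10.6°) tan(-1.000°) = -0.0033, h₀ = 1.5741 rad.
Bracket: h₀ sin ϕ sin δ + cos ϕ cos δ sin h₀ = 1.5741×-0.18395×-0.01745 + 0.98294×0.99985×0.99999 = 0.005053 + 0.982783 = 0.987836.
Inverse-square distance factor (a/d)² = 1.0094² = 1.018888.
Q̄ = (S_0/π) × 1.018888 × [bracket] = (1361/π) × 1.018888 × 0.987836 = 436.0 W/m².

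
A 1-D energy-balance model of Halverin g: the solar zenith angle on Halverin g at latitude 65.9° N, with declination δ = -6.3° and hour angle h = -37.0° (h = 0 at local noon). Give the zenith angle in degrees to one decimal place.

cos θ_z = sin φ sin δ + cos φ cos δ cos h = -0.100169 + 0.324138 = 0.223969.
θ_z = arccos(0.223969) = 77.1°.

θ_z = 77.1°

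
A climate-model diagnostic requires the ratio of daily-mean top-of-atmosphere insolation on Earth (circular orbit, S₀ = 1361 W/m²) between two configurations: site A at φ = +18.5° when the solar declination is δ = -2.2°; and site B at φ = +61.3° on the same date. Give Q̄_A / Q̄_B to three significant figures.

— Configuration A (φ=+18.5°):
cos H₀ = −tan(+18.5°) tan(-2.200°) = 0.0129, H₀ = 1.5579 rad.
Bracket: H₀ sin φ sin δ + cos φ cos δ sin H₀ = 1.5579×0.31730×-0.03839 + 0.94832×0.99926×0.99992 = -0.018977 + 0.947542 = 0.928565.
Q̄ = (S₀/π) × [bracket] = (1361/π) × 0.928565 = 402.27 W/m².
— Configuration B (φ=+61.3°):
cos H₀ = −tan(+61.3°) tan(-2.200°) = 0.0702, H₀ = 1.5006 rad.
Bracket: H₀ sin φ sin δ + cos φ cos δ sin H₀ = 1.5006×0.87715×-0.03839 + 0.48022×0.99926×0.99754 = -0.050531 + 0.478684 = 0.428153.
Q̄ = (S₀/π) × [bracket] = (1361/π) × 0.428153 = 185.48 W/m².
Ratio Q̄_A / Q̄_B = 402.27 / 185.48 = 2.169.

Q̄_A / Q̄_B ≈ 2.17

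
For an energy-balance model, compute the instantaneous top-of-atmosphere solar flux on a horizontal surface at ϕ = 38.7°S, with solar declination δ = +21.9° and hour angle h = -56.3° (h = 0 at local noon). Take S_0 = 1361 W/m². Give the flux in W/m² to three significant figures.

229 W/m²

cos θ_z = sin ϕ sin δ + cos ϕ cos δ cos h = -0.233208 + 0.401769 = 0.168561.
Flux = S_0 · cos θ_z = 1361 × 0.168561 = 229.4 W/m².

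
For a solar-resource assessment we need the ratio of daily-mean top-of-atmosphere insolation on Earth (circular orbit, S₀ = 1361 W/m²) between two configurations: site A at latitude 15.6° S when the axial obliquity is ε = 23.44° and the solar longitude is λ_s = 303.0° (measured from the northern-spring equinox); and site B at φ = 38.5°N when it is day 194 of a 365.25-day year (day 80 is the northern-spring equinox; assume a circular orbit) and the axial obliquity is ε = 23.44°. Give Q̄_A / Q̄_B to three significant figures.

— Configuration A (φ=-15.6°):
Solar declination: sin δ = sin ε · sin λ_s = sin 23.44° × sin 303.0° = -0.33361, so δ = -19.488°.
cos H₀ = −tan(-15.6°) tan(-19.488°) = -0.0988, H₀ = 1.6698 rad.
Bracket: H₀ sin φ sin δ + cos φ cos δ sin H₀ = 1.6698×-0.26892×-0.33361 + 0.96316×0.94271×0.99511 = 0.149805 + 0.903541 = 1.053346.
Q̄ = (S₀/π) × [bracket] = (1361/π) × 1.053346 = 456.33 W/m².
— Configuration B (φ=+38.5°):
Solar longitude: λ_s = 360° × (194 − 80)/365.25 = 112.361°.
sin δ = sin 23.44° × sin 112.361° = 0.36788, so δ = +21.585°.
cos H₀ = −tan(+38.5°) tan(+21.585°) = -0.3147, H₀ = 1.8909 rad.
Bracket: H₀ sin φ sin δ + cos φ cos δ sin H₀ = 1.8909×0.62251×0.36788 + 0.78261×0.92987×0.94919 = 0.433033 + 0.690750 = 1.123783.
Q̄ = (S₀/π) × [bracket] = (1361/π) × 1.123783 = 486.84 W/m².
Ratio Q̄_A / Q̄_B = 456.33 / 486.84 = 0.9373.

Q̄_A / Q̄_B ≈ 0.937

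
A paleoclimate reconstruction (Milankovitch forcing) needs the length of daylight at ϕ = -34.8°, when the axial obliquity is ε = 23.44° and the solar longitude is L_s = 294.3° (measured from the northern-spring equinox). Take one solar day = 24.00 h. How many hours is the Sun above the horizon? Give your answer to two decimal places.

14.09 h

Solar declination: sin δ = sin ε · sin L_s = sin 23.44° × sin 294.3° = -0.36255, so δ = -21.257°.
cos h₀ = −tan ϕ · tan δ = −tan(-34.8°) × tan(-21.257°) = -0.2704, so h₀ = 1.8446 rad = 105.69°.
Daylight = 2h₀/(2π) × 24.00 h = (1.8446/π) × 24.00 = 14.09 h.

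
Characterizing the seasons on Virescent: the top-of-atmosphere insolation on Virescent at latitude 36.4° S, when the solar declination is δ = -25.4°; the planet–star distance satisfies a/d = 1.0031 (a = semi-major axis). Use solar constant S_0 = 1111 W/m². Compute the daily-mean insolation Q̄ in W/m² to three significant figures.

cos h₀ = −tan(-36.4°) tan(-25.400°) = -0.3501, h₀ = 1.9285 rad.
Bracket: h₀ sin ϕ sin δ + cos ϕ cos δ sin h₀ = 1.9285×-0.59342×-0.42894 + 0.80489×0.90334×0.93672 = 0.490883 + 0.681079 = 1.171962.
Inverse-square distance factor (a/d)² = 1.0031² = 1.006210.
Q̄ = (S_0/π) × 1.006210 × [bracket] = (1111/π) × 1.006210 × 1.171962 = 417.0 W/m².

Q̄ ≈ 417 W/m²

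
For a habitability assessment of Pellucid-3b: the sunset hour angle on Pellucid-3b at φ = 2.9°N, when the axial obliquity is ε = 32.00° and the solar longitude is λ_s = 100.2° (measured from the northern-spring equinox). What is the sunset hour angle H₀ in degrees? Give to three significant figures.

H₀ = 91.8°

Solar declination: sin δ = sin ε · sin λ_s = sin 32.00° × sin 100.2° = 0.52154, so δ = +31.436°.
cos H₀ = −tan φ · tan δ = −tan(+2.9°) × tan(+31.436°) = -0.0310, so H₀ = 1.6018 rad = 91.77°.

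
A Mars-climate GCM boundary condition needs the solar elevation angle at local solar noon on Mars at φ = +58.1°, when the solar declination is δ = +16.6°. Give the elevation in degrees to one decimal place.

48.5°

At local noon the hour angle is zero, so the zenith angle equals |φ − δ| = |+58.1° − (+16.600°)| = 41.500°.
Elevation = 90° − 41.500° = 48.5°.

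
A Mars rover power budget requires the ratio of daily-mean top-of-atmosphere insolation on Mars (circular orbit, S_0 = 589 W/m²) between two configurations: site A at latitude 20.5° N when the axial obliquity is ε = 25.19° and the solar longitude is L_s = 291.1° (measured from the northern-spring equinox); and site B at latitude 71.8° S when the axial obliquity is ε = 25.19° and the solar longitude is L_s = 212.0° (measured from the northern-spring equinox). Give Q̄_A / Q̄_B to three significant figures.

— Configuration A (ϕ=+20.5°):
Solar declination: sin δ = sin ε · sin L_s = sin 25.19° × sin 291.1° = -0.39708, so δ = -23.396°.
cos h₀ = −tan(+20.5°) tan(-23.396°) = 0.1618, h₀ = 1.4083 rad.
Bracket: h₀ sin ϕ sin δ + cos ϕ cos δ sin h₀ = 1.4083×0.35021×-0.39708 + 0.93667×0.91778×0.98683 = -0.195840 + 0.848335 = 0.652495.
Q̄ = (S_0/π) × [bracket] = (589/π) × 0.652495 = 122.33 W/m².
— Configuration B (ϕ=-71.8°):
Solar declination: sin δ = sin ε · sin L_s = sin 25.19° × sin 212.0° = -0.22554, so δ = -13.035°.
cos h₀ = −tan(-71.8°) tan(-13.035°) = -0.7041, h₀ = 2.3520 rad.
Bracket: h₀ sin ϕ sin δ + cos ϕ cos δ sin h₀ = 2.3520×-0.94997×-0.22554 + 0.31233×0.97423×0.71006 = 0.503931 + 0.216058 = 0.719989.
Q̄ = (S_0/π) × [bracket] = (589/π) × 0.719989 = 134.99 W/m².
Ratio Q̄_A / Q̄_B = 122.33 / 134.99 = 0.9062.

Q̄_A / Q̄_B ≈ 0.906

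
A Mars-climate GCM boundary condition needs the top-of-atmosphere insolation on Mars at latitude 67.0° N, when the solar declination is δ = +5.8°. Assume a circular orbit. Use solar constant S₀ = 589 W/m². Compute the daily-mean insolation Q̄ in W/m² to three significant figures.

Q̄ ≈ 102 W/m²

cos H₀ = −tan(+67.0°) tan(+5.800°) = -0.2393, H₀ = 1.8124 rad.
Bracket: H₀ sin φ sin δ + cos φ cos δ sin H₀ = 1.8124×0.92050×0.10106 + 0.39073×0.99488×0.97095 = 0.168600 + 0.377437 = 0.546037.
Q̄ = (S₀/π) × [bracket] = (589/π) × 0.546037 = 102.4 W/m².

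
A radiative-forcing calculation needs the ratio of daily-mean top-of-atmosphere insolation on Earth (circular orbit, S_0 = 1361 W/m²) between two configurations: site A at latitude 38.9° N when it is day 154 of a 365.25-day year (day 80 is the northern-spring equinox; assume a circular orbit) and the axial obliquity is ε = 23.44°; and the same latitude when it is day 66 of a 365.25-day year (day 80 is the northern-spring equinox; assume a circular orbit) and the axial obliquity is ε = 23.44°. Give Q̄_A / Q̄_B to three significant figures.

— Configuration A (ϕ=+38.9°):
Solar longitude: L_s = 360° × (154 − 80)/365.25 = 72.936°.
sin δ = sin 23.44° × sin 72.936° = 0.38028, so δ = +22.351°.
cos h₀ = −tan(+38.9°) tan(+22.351°) = -0.3318, h₀ = 1.9090 rad.
Bracket: h₀ sin ϕ sin δ + cos ϕ cos δ sin h₀ = 1.9090×0.62796×0.38028 + 0.77824×0.92487×0.94336 = 0.455870 + 0.679003 = 1.134873.
Q̄ = (S_0/π) × [bracket] = (1361/π) × 1.134873 = 491.65 W/m².
— Configuration B (ϕ=+38.9°):
Solar longitude: L_s = 360° × (66 − 80)/365.25 = -13.799°, i.e. -13.799° + 360° = 346.201°.
sin δ = sin 23.44° × sin 346.201° = -0.09488, so δ = -5.444°.
cos h₀ = −tan(+38.9°) tan(-5.444°) = 0.0769, h₀ = 1.4938 rad.
Bracket: h₀ sin ϕ sin δ + cos ϕ cos δ sin h₀ = 1.4938×0.62796×-0.09488 + 0.77824×0.99549×0.99704 = -0.089002 + 0.772437 = 0.683435.
Q̄ = (S_0/π) × [bracket] = (1361/π) × 0.683435 = 296.08 W/m².
Ratio Q̄_A / Q̄_B = 491.65 / 296.08 = 1.661.

Q̄_A / Q̄_B ≈ 1.66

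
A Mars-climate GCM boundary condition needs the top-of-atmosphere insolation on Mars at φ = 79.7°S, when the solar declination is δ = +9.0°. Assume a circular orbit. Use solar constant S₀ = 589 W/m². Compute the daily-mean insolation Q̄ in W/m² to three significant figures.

cos H₀ = −tan(-79.7°) tan(+9.000°) = 0.8715, H₀ = 0.5125 rad.
Bracket: H₀ sin φ sin δ + cos φ cos δ sin H₀ = 0.5125×-0.98389×0.15643 + 0.17880×0.98769×0.49034 = -0.078879 + 0.086594 = 0.007715.
Q̄ = (S₀/π) × [bracket] = (589/π) × 0.007715 = 1.446 W/m².

Q̄ ≈ 1.45 W/m²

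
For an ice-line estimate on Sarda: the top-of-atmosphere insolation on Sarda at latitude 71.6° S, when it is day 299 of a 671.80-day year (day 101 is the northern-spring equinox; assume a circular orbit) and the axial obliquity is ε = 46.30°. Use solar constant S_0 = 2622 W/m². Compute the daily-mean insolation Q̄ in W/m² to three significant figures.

Solar longitude: L_s = 360° × (299 − 101)/671.80 = 106.103°.
sin δ = sin 46.30° × sin 106.103° = 0.69460, so δ = +43.995°.
cos h₀ = −tan(-71.6°) tan(+43.995°) = 2.9025 ≥ 1 ⇒ polar night, h₀ = 0 and Q̄ = 0.

Q̄ ≈ 0.00 W/m²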